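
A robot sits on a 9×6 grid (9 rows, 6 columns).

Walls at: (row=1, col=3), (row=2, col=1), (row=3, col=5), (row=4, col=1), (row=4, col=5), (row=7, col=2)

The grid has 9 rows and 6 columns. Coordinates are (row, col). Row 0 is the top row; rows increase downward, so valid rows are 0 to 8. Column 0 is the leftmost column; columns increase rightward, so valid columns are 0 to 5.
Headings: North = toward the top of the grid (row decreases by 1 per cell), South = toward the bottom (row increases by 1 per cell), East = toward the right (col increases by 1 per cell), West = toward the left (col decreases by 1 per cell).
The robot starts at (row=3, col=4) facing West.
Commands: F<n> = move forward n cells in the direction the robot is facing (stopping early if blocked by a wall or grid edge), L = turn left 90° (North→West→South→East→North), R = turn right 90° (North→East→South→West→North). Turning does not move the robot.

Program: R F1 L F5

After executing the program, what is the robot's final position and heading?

Start: (row=3, col=4), facing West
  R: turn right, now facing North
  F1: move forward 1, now at (row=2, col=4)
  L: turn left, now facing West
  F5: move forward 2/5 (blocked), now at (row=2, col=2)
Final: (row=2, col=2), facing West

Answer: Final position: (row=2, col=2), facing West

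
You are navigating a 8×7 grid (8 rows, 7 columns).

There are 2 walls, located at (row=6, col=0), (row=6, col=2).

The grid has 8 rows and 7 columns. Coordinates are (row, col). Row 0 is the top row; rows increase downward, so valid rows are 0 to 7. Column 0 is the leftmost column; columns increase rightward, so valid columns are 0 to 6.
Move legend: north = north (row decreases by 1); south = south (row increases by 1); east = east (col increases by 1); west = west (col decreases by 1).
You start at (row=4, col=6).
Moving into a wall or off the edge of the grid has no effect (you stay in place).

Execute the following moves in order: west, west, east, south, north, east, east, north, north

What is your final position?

Start: (row=4, col=6)
  west (west): (row=4, col=6) -> (row=4, col=5)
  west (west): (row=4, col=5) -> (row=4, col=4)
  east (east): (row=4, col=4) -> (row=4, col=5)
  south (south): (row=4, col=5) -> (row=5, col=5)
  north (north): (row=5, col=5) -> (row=4, col=5)
  east (east): (row=4, col=5) -> (row=4, col=6)
  east (east): blocked, stay at (row=4, col=6)
  north (north): (row=4, col=6) -> (row=3, col=6)
  north (north): (row=3, col=6) -> (row=2, col=6)
Final: (row=2, col=6)

Answer: Final position: (row=2, col=6)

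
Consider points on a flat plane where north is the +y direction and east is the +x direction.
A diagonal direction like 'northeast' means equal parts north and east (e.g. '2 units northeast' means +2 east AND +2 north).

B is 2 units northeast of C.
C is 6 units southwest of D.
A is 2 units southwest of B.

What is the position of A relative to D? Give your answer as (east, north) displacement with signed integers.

Answer: A is at (east=-6, north=-6) relative to D.

Derivation:
Place D at the origin (east=0, north=0).
  C is 6 units southwest of D: delta (east=-6, north=-6); C at (east=-6, north=-6).
  B is 2 units northeast of C: delta (east=+2, north=+2); B at (east=-4, north=-4).
  A is 2 units southwest of B: delta (east=-2, north=-2); A at (east=-6, north=-6).
Therefore A relative to D: (east=-6, north=-6).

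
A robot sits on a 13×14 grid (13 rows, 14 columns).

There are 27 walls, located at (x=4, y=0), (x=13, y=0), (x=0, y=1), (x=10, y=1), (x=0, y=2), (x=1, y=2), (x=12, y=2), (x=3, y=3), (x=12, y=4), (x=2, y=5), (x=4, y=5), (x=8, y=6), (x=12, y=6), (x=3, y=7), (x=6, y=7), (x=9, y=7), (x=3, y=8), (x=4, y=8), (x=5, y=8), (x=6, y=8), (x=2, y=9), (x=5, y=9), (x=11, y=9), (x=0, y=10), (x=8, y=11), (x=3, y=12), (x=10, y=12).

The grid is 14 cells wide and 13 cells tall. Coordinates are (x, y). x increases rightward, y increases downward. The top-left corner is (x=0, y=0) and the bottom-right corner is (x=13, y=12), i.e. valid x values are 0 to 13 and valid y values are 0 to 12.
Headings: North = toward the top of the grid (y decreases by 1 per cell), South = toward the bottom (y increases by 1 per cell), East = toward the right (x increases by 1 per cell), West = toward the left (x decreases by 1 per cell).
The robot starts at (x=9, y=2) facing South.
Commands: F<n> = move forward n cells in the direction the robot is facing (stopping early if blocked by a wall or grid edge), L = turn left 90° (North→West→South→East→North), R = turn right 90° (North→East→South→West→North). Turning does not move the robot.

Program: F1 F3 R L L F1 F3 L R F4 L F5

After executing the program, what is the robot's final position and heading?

Start: (x=9, y=2), facing South
  F1: move forward 1, now at (x=9, y=3)
  F3: move forward 3, now at (x=9, y=6)
  R: turn right, now facing West
  L: turn left, now facing South
  L: turn left, now facing East
  F1: move forward 1, now at (x=10, y=6)
  F3: move forward 1/3 (blocked), now at (x=11, y=6)
  L: turn left, now facing North
  R: turn right, now facing East
  F4: move forward 0/4 (blocked), now at (x=11, y=6)
  L: turn left, now facing North
  F5: move forward 5, now at (x=11, y=1)
Final: (x=11, y=1), facing North

Answer: Final position: (x=11, y=1), facing North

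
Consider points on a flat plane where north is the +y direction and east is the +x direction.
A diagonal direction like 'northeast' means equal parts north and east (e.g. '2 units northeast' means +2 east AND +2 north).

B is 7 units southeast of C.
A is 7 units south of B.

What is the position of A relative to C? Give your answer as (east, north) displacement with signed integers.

Place C at the origin (east=0, north=0).
  B is 7 units southeast of C: delta (east=+7, north=-7); B at (east=7, north=-7).
  A is 7 units south of B: delta (east=+0, north=-7); A at (east=7, north=-14).
Therefore A relative to C: (east=7, north=-14).

Answer: A is at (east=7, north=-14) relative to C.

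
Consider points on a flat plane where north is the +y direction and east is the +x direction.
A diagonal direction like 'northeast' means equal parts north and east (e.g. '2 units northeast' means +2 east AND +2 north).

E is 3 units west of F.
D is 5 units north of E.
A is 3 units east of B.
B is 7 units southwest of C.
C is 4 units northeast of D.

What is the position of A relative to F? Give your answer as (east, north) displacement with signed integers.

Place F at the origin (east=0, north=0).
  E is 3 units west of F: delta (east=-3, north=+0); E at (east=-3, north=0).
  D is 5 units north of E: delta (east=+0, north=+5); D at (east=-3, north=5).
  C is 4 units northeast of D: delta (east=+4, north=+4); C at (east=1, north=9).
  B is 7 units southwest of C: delta (east=-7, north=-7); B at (east=-6, north=2).
  A is 3 units east of B: delta (east=+3, north=+0); A at (east=-3, north=2).
Therefore A relative to F: (east=-3, north=2).

Answer: A is at (east=-3, north=2) relative to F.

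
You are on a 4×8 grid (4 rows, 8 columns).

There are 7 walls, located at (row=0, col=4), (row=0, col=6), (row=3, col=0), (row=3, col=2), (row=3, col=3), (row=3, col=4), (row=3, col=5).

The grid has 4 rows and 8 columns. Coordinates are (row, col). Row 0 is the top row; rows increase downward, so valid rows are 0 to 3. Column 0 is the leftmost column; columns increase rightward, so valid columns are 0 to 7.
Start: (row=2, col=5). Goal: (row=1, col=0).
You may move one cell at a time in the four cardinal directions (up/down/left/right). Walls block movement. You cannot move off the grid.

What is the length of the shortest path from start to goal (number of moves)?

BFS from (row=2, col=5) until reaching (row=1, col=0):
  Distance 0: (row=2, col=5)
  Distance 1: (row=1, col=5), (row=2, col=4), (row=2, col=6)
  Distance 2: (row=0, col=5), (row=1, col=4), (row=1, col=6), (row=2, col=3), (row=2, col=7), (row=3, col=6)
  Distance 3: (row=1, col=3), (row=1, col=7), (row=2, col=2), (row=3, col=7)
  Distance 4: (row=0, col=3), (row=0, col=7), (row=1, col=2), (row=2, col=1)
  Distance 5: (row=0, col=2), (row=1, col=1), (row=2, col=0), (row=3, col=1)
  Distance 6: (row=0, col=1), (row=1, col=0)  <- goal reached here
One shortest path (6 moves): (row=2, col=5) -> (row=2, col=4) -> (row=2, col=3) -> (row=2, col=2) -> (row=2, col=1) -> (row=2, col=0) -> (row=1, col=0)

Answer: Shortest path length: 6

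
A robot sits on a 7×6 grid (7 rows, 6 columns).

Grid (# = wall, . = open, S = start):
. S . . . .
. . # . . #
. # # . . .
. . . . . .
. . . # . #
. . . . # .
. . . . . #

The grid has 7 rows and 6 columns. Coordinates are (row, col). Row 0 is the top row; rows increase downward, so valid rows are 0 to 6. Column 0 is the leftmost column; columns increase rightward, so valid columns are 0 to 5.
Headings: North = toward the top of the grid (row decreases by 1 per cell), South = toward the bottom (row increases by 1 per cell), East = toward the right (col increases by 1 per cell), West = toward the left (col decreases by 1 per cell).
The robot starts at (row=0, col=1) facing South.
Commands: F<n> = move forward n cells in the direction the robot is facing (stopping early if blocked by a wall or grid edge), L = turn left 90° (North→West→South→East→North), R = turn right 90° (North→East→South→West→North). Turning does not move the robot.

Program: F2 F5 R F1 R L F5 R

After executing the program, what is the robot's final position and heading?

Answer: Final position: (row=1, col=0), facing North

Derivation:
Start: (row=0, col=1), facing South
  F2: move forward 1/2 (blocked), now at (row=1, col=1)
  F5: move forward 0/5 (blocked), now at (row=1, col=1)
  R: turn right, now facing West
  F1: move forward 1, now at (row=1, col=0)
  R: turn right, now facing North
  L: turn left, now facing West
  F5: move forward 0/5 (blocked), now at (row=1, col=0)
  R: turn right, now facing North
Final: (row=1, col=0), facing North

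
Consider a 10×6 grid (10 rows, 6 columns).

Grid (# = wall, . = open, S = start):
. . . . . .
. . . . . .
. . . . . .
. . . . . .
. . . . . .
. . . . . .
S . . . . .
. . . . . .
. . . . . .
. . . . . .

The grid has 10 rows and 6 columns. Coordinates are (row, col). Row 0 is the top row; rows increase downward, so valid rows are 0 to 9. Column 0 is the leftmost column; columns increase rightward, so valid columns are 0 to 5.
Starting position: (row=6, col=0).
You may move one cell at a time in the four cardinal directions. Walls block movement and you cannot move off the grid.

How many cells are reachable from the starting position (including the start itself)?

BFS flood-fill from (row=6, col=0):
  Distance 0: (row=6, col=0)
  Distance 1: (row=5, col=0), (row=6, col=1), (row=7, col=0)
  Distance 2: (row=4, col=0), (row=5, col=1), (row=6, col=2), (row=7, col=1), (row=8, col=0)
  Distance 3: (row=3, col=0), (row=4, col=1), (row=5, col=2), (row=6, col=3), (row=7, col=2), (row=8, col=1), (row=9, col=0)
  Distance 4: (row=2, col=0), (row=3, col=1), (row=4, col=2), (row=5, col=3), (row=6, col=4), (row=7, col=3), (row=8, col=2), (row=9, col=1)
  Distance 5: (row=1, col=0), (row=2, col=1), (row=3, col=2), (row=4, col=3), (row=5, col=4), (row=6, col=5), (row=7, col=4), (row=8, col=3), (row=9, col=2)
  Distance 6: (row=0, col=0), (row=1, col=1), (row=2, col=2), (row=3, col=3), (row=4, col=4), (row=5, col=5), (row=7, col=5), (row=8, col=4), (row=9, col=3)
  Distance 7: (row=0, col=1), (row=1, col=2), (row=2, col=3), (row=3, col=4), (row=4, col=5), (row=8, col=5), (row=9, col=4)
  Distance 8: (row=0, col=2), (row=1, col=3), (row=2, col=4), (row=3, col=5), (row=9, col=5)
  Distance 9: (row=0, col=3), (row=1, col=4), (row=2, col=5)
  Distance 10: (row=0, col=4), (row=1, col=5)
  Distance 11: (row=0, col=5)
Total reachable: 60 (grid has 60 open cells total)

Answer: Reachable cells: 60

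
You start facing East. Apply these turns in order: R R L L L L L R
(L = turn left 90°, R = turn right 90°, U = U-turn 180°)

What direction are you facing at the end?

Answer: Final heading: West

Derivation:
Start: East
  R (right (90° clockwise)) -> South
  R (right (90° clockwise)) -> West
  L (left (90° counter-clockwise)) -> South
  L (left (90° counter-clockwise)) -> East
  L (left (90° counter-clockwise)) -> North
  L (left (90° counter-clockwise)) -> West
  L (left (90° counter-clockwise)) -> South
  R (right (90° clockwise)) -> West
Final: West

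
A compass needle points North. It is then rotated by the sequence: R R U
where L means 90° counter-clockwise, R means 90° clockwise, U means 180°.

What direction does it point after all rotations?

Answer: Final heading: North

Derivation:
Start: North
  R (right (90° clockwise)) -> East
  R (right (90° clockwise)) -> South
  U (U-turn (180°)) -> North
Final: North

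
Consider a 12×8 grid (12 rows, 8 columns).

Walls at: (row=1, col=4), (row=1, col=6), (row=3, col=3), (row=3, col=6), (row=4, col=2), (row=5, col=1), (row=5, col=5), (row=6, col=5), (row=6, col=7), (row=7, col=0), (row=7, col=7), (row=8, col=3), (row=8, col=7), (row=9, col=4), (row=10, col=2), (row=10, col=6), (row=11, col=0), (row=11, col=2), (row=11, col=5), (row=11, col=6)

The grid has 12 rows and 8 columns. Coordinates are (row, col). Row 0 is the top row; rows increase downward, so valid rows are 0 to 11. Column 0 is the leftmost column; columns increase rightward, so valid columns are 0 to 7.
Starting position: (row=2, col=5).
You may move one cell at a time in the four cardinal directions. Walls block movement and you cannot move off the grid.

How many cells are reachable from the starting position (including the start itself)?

Answer: Reachable cells: 76

Derivation:
BFS flood-fill from (row=2, col=5):
  Distance 0: (row=2, col=5)
  Distance 1: (row=1, col=5), (row=2, col=4), (row=2, col=6), (row=3, col=5)
  Distance 2: (row=0, col=5), (row=2, col=3), (row=2, col=7), (row=3, col=4), (row=4, col=5)
  Distance 3: (row=0, col=4), (row=0, col=6), (row=1, col=3), (row=1, col=7), (row=2, col=2), (row=3, col=7), (row=4, col=4), (row=4, col=6)
  Distance 4: (row=0, col=3), (row=0, col=7), (row=1, col=2), (row=2, col=1), (row=3, col=2), (row=4, col=3), (row=4, col=7), (row=5, col=4), (row=5, col=6)
  Distance 5: (row=0, col=2), (row=1, col=1), (row=2, col=0), (row=3, col=1), (row=5, col=3), (row=5, col=7), (row=6, col=4), (row=6, col=6)
  Distance 6: (row=0, col=1), (row=1, col=0), (row=3, col=0), (row=4, col=1), (row=5, col=2), (row=6, col=3), (row=7, col=4), (row=7, col=6)
  Distance 7: (row=0, col=0), (row=4, col=0), (row=6, col=2), (row=7, col=3), (row=7, col=5), (row=8, col=4), (row=8, col=6)
  Distance 8: (row=5, col=0), (row=6, col=1), (row=7, col=2), (row=8, col=5), (row=9, col=6)
  Distance 9: (row=6, col=0), (row=7, col=1), (row=8, col=2), (row=9, col=5), (row=9, col=7)
  Distance 10: (row=8, col=1), (row=9, col=2), (row=10, col=5), (row=10, col=7)
  Distance 11: (row=8, col=0), (row=9, col=1), (row=9, col=3), (row=10, col=4), (row=11, col=7)
  Distance 12: (row=9, col=0), (row=10, col=1), (row=10, col=3), (row=11, col=4)
  Distance 13: (row=10, col=0), (row=11, col=1), (row=11, col=3)
Total reachable: 76 (grid has 76 open cells total)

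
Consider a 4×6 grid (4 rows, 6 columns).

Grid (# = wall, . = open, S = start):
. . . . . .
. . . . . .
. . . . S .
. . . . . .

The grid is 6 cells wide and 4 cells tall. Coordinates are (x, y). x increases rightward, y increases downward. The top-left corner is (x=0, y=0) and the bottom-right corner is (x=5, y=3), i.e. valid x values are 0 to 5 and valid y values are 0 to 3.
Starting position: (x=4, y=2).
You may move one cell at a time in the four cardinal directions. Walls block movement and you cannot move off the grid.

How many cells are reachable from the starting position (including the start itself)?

Answer: Reachable cells: 24

Derivation:
BFS flood-fill from (x=4, y=2):
  Distance 0: (x=4, y=2)
  Distance 1: (x=4, y=1), (x=3, y=2), (x=5, y=2), (x=4, y=3)
  Distance 2: (x=4, y=0), (x=3, y=1), (x=5, y=1), (x=2, y=2), (x=3, y=3), (x=5, y=3)
  Distance 3: (x=3, y=0), (x=5, y=0), (x=2, y=1), (x=1, y=2), (x=2, y=3)
  Distance 4: (x=2, y=0), (x=1, y=1), (x=0, y=2), (x=1, y=3)
  Distance 5: (x=1, y=0), (x=0, y=1), (x=0, y=3)
  Distance 6: (x=0, y=0)
Total reachable: 24 (grid has 24 open cells total)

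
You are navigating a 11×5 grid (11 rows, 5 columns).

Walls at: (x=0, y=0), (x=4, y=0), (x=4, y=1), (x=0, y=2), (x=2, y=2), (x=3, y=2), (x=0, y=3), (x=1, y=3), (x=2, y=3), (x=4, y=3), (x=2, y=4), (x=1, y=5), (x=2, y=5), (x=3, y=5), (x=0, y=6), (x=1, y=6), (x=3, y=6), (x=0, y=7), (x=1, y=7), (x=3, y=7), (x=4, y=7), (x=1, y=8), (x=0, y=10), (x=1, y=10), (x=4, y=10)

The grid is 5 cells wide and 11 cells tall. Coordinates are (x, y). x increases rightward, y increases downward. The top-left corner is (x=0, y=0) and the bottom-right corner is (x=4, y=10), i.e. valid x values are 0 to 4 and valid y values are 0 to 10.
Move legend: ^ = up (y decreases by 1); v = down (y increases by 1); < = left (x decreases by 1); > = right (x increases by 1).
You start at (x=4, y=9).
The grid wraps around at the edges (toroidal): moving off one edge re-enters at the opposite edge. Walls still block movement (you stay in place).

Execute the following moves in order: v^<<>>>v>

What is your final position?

Start: (x=4, y=9)
  v (down): blocked, stay at (x=4, y=9)
  ^ (up): (x=4, y=9) -> (x=4, y=8)
  < (left): (x=4, y=8) -> (x=3, y=8)
  < (left): (x=3, y=8) -> (x=2, y=8)
  > (right): (x=2, y=8) -> (x=3, y=8)
  > (right): (x=3, y=8) -> (x=4, y=8)
  > (right): (x=4, y=8) -> (x=0, y=8)
  v (down): (x=0, y=8) -> (x=0, y=9)
  > (right): (x=0, y=9) -> (x=1, y=9)
Final: (x=1, y=9)

Answer: Final position: (x=1, y=9)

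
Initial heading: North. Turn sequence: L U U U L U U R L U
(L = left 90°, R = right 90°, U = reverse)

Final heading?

Start: North
  L (left (90° counter-clockwise)) -> West
  U (U-turn (180°)) -> East
  U (U-turn (180°)) -> West
  U (U-turn (180°)) -> East
  L (left (90° counter-clockwise)) -> North
  U (U-turn (180°)) -> South
  U (U-turn (180°)) -> North
  R (right (90° clockwise)) -> East
  L (left (90° counter-clockwise)) -> North
  U (U-turn (180°)) -> South
Final: South

Answer: Final heading: South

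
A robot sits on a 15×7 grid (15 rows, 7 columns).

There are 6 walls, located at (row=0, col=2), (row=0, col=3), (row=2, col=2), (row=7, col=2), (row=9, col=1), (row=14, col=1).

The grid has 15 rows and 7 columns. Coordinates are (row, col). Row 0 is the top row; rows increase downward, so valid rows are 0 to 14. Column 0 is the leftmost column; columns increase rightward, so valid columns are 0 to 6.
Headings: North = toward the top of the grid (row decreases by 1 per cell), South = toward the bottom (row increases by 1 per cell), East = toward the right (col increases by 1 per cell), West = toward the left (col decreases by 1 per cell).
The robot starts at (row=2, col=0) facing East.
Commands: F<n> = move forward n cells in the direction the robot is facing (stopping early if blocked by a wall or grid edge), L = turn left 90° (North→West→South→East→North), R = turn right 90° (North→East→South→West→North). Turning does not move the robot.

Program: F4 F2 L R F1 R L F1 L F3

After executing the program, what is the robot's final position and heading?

Answer: Final position: (row=0, col=1), facing North

Derivation:
Start: (row=2, col=0), facing East
  F4: move forward 1/4 (blocked), now at (row=2, col=1)
  F2: move forward 0/2 (blocked), now at (row=2, col=1)
  L: turn left, now facing North
  R: turn right, now facing East
  F1: move forward 0/1 (blocked), now at (row=2, col=1)
  R: turn right, now facing South
  L: turn left, now facing East
  F1: move forward 0/1 (blocked), now at (row=2, col=1)
  L: turn left, now facing North
  F3: move forward 2/3 (blocked), now at (row=0, col=1)
Final: (row=0, col=1), facing North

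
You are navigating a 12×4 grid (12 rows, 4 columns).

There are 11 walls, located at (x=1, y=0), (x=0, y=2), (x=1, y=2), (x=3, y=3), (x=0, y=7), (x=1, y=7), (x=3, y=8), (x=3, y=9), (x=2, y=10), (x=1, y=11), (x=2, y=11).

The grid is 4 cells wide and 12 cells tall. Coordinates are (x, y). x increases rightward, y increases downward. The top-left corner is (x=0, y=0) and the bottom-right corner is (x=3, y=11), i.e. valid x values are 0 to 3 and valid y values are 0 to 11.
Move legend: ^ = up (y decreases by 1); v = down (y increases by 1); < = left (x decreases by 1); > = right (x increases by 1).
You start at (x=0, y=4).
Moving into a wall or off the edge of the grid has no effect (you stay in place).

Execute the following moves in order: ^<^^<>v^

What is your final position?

Start: (x=0, y=4)
  ^ (up): (x=0, y=4) -> (x=0, y=3)
  < (left): blocked, stay at (x=0, y=3)
  ^ (up): blocked, stay at (x=0, y=3)
  ^ (up): blocked, stay at (x=0, y=3)
  < (left): blocked, stay at (x=0, y=3)
  > (right): (x=0, y=3) -> (x=1, y=3)
  v (down): (x=1, y=3) -> (x=1, y=4)
  ^ (up): (x=1, y=4) -> (x=1, y=3)
Final: (x=1, y=3)

Answer: Final position: (x=1, y=3)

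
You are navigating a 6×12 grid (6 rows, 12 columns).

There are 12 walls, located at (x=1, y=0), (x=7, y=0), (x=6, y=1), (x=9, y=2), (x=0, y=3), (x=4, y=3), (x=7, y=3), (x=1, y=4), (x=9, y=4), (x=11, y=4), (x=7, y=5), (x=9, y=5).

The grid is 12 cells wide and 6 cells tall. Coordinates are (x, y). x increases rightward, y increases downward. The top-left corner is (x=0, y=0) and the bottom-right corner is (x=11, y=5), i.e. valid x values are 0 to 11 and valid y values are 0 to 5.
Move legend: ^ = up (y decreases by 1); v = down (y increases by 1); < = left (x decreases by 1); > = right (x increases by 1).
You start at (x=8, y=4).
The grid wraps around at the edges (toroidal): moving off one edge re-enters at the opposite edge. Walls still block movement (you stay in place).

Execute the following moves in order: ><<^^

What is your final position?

Answer: Final position: (x=6, y=2)

Derivation:
Start: (x=8, y=4)
  > (right): blocked, stay at (x=8, y=4)
  < (left): (x=8, y=4) -> (x=7, y=4)
  < (left): (x=7, y=4) -> (x=6, y=4)
  ^ (up): (x=6, y=4) -> (x=6, y=3)
  ^ (up): (x=6, y=3) -> (x=6, y=2)
Final: (x=6, y=2)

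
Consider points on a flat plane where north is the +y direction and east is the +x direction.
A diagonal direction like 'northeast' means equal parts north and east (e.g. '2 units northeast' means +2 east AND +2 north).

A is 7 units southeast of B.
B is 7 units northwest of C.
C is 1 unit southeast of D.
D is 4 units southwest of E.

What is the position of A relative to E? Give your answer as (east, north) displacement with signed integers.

Place E at the origin (east=0, north=0).
  D is 4 units southwest of E: delta (east=-4, north=-4); D at (east=-4, north=-4).
  C is 1 unit southeast of D: delta (east=+1, north=-1); C at (east=-3, north=-5).
  B is 7 units northwest of C: delta (east=-7, north=+7); B at (east=-10, north=2).
  A is 7 units southeast of B: delta (east=+7, north=-7); A at (east=-3, north=-5).
Therefore A relative to E: (east=-3, north=-5).

Answer: A is at (east=-3, north=-5) relative to E.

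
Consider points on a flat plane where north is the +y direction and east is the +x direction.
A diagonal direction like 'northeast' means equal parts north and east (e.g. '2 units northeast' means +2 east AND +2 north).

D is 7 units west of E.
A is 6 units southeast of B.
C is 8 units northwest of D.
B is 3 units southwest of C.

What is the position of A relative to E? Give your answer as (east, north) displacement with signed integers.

Answer: A is at (east=-12, north=-1) relative to E.

Derivation:
Place E at the origin (east=0, north=0).
  D is 7 units west of E: delta (east=-7, north=+0); D at (east=-7, north=0).
  C is 8 units northwest of D: delta (east=-8, north=+8); C at (east=-15, north=8).
  B is 3 units southwest of C: delta (east=-3, north=-3); B at (east=-18, north=5).
  A is 6 units southeast of B: delta (east=+6, north=-6); A at (east=-12, north=-1).
Therefore A relative to E: (east=-12, north=-1).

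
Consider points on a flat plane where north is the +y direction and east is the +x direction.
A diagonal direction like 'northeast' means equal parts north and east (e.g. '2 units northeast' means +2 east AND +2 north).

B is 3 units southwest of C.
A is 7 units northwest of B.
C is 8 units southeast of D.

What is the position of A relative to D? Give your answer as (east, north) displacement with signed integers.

Answer: A is at (east=-2, north=-4) relative to D.

Derivation:
Place D at the origin (east=0, north=0).
  C is 8 units southeast of D: delta (east=+8, north=-8); C at (east=8, north=-8).
  B is 3 units southwest of C: delta (east=-3, north=-3); B at (east=5, north=-11).
  A is 7 units northwest of B: delta (east=-7, north=+7); A at (east=-2, north=-4).
Therefore A relative to D: (east=-2, north=-4).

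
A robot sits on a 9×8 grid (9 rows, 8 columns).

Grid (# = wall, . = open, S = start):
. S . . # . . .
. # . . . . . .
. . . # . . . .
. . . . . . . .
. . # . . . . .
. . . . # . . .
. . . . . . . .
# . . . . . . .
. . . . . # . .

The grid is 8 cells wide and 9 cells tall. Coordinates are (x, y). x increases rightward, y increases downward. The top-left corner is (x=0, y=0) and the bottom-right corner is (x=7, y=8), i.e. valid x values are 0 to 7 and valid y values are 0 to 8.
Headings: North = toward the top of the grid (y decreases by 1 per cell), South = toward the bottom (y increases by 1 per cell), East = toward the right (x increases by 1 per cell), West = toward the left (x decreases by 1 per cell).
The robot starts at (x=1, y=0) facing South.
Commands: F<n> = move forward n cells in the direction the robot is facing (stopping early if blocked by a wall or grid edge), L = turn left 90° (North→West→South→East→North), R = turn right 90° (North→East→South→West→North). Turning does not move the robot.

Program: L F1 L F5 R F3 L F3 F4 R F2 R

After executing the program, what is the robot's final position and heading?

Answer: Final position: (x=3, y=0), facing South

Derivation:
Start: (x=1, y=0), facing South
  L: turn left, now facing East
  F1: move forward 1, now at (x=2, y=0)
  L: turn left, now facing North
  F5: move forward 0/5 (blocked), now at (x=2, y=0)
  R: turn right, now facing East
  F3: move forward 1/3 (blocked), now at (x=3, y=0)
  L: turn left, now facing North
  F3: move forward 0/3 (blocked), now at (x=3, y=0)
  F4: move forward 0/4 (blocked), now at (x=3, y=0)
  R: turn right, now facing East
  F2: move forward 0/2 (blocked), now at (x=3, y=0)
  R: turn right, now facing South
Final: (x=3, y=0), facing South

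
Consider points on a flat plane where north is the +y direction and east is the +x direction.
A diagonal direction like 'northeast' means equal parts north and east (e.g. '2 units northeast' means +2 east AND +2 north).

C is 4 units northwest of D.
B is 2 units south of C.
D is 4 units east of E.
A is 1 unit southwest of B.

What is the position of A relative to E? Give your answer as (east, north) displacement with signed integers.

Place E at the origin (east=0, north=0).
  D is 4 units east of E: delta (east=+4, north=+0); D at (east=4, north=0).
  C is 4 units northwest of D: delta (east=-4, north=+4); C at (east=0, north=4).
  B is 2 units south of C: delta (east=+0, north=-2); B at (east=0, north=2).
  A is 1 unit southwest of B: delta (east=-1, north=-1); A at (east=-1, north=1).
Therefore A relative to E: (east=-1, north=1).

Answer: A is at (east=-1, north=1) relative to E.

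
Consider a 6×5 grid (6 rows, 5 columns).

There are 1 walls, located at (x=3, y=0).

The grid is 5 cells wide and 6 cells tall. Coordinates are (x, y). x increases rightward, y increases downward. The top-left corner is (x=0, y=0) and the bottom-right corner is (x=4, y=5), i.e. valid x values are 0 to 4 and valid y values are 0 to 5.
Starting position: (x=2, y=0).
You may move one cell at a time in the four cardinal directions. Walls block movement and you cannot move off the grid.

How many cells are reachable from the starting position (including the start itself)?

Answer: Reachable cells: 29

Derivation:
BFS flood-fill from (x=2, y=0):
  Distance 0: (x=2, y=0)
  Distance 1: (x=1, y=0), (x=2, y=1)
  Distance 2: (x=0, y=0), (x=1, y=1), (x=3, y=1), (x=2, y=2)
  Distance 3: (x=0, y=1), (x=4, y=1), (x=1, y=2), (x=3, y=2), (x=2, y=3)
  Distance 4: (x=4, y=0), (x=0, y=2), (x=4, y=2), (x=1, y=3), (x=3, y=3), (x=2, y=4)
  Distance 5: (x=0, y=3), (x=4, y=3), (x=1, y=4), (x=3, y=4), (x=2, y=5)
  Distance 6: (x=0, y=4), (x=4, y=4), (x=1, y=5), (x=3, y=5)
  Distance 7: (x=0, y=5), (x=4, y=5)
Total reachable: 29 (grid has 29 open cells total)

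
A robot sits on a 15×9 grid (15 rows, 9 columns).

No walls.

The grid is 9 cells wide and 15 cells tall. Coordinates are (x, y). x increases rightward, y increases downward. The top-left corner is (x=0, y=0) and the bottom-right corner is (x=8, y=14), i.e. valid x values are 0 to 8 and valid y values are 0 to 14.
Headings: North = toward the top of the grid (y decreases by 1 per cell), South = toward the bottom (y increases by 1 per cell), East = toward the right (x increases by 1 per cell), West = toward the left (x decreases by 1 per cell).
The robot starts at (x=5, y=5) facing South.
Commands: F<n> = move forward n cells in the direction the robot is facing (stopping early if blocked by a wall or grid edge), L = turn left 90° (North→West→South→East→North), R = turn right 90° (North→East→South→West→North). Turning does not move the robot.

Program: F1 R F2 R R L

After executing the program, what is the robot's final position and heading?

Start: (x=5, y=5), facing South
  F1: move forward 1, now at (x=5, y=6)
  R: turn right, now facing West
  F2: move forward 2, now at (x=3, y=6)
  R: turn right, now facing North
  R: turn right, now facing East
  L: turn left, now facing North
Final: (x=3, y=6), facing North

Answer: Final position: (x=3, y=6), facing North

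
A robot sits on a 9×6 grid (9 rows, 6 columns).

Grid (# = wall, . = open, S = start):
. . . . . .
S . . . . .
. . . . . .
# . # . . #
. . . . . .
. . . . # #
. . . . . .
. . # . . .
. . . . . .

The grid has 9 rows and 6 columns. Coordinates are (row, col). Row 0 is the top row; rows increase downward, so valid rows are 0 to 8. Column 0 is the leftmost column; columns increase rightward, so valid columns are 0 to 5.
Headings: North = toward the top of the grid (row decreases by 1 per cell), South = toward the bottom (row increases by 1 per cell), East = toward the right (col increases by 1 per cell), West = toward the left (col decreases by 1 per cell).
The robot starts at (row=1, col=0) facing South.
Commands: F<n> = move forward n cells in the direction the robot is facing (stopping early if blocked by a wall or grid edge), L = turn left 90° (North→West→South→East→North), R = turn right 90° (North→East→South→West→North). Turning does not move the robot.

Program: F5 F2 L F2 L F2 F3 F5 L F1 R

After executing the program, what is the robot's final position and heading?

Answer: Final position: (row=0, col=1), facing North

Derivation:
Start: (row=1, col=0), facing South
  F5: move forward 1/5 (blocked), now at (row=2, col=0)
  F2: move forward 0/2 (blocked), now at (row=2, col=0)
  L: turn left, now facing East
  F2: move forward 2, now at (row=2, col=2)
  L: turn left, now facing North
  F2: move forward 2, now at (row=0, col=2)
  F3: move forward 0/3 (blocked), now at (row=0, col=2)
  F5: move forward 0/5 (blocked), now at (row=0, col=2)
  L: turn left, now facing West
  F1: move forward 1, now at (row=0, col=1)
  R: turn right, now facing North
Final: (row=0, col=1), facing North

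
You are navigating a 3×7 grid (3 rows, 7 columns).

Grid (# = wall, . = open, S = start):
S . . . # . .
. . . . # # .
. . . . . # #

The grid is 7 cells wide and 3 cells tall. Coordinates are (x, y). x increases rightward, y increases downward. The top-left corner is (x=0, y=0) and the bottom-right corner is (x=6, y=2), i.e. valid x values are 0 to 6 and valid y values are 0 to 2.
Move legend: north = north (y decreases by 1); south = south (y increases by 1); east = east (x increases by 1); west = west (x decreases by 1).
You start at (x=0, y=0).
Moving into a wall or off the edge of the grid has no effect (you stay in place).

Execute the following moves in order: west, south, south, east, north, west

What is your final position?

Answer: Final position: (x=0, y=1)

Derivation:
Start: (x=0, y=0)
  west (west): blocked, stay at (x=0, y=0)
  south (south): (x=0, y=0) -> (x=0, y=1)
  south (south): (x=0, y=1) -> (x=0, y=2)
  east (east): (x=0, y=2) -> (x=1, y=2)
  north (north): (x=1, y=2) -> (x=1, y=1)
  west (west): (x=1, y=1) -> (x=0, y=1)
Final: (x=0, y=1)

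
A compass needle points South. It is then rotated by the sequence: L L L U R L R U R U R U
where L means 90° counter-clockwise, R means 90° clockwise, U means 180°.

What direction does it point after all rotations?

Start: South
  L (left (90° counter-clockwise)) -> East
  L (left (90° counter-clockwise)) -> North
  L (left (90° counter-clockwise)) -> West
  U (U-turn (180°)) -> East
  R (right (90° clockwise)) -> South
  L (left (90° counter-clockwise)) -> East
  R (right (90° clockwise)) -> South
  U (U-turn (180°)) -> North
  R (right (90° clockwise)) -> East
  U (U-turn (180°)) -> West
  R (right (90° clockwise)) -> North
  U (U-turn (180°)) -> South
Final: South

Answer: Final heading: South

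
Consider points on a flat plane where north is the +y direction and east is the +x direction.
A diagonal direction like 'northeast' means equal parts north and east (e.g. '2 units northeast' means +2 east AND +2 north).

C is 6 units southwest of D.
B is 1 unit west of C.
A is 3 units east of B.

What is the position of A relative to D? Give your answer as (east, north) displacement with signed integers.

Answer: A is at (east=-4, north=-6) relative to D.

Derivation:
Place D at the origin (east=0, north=0).
  C is 6 units southwest of D: delta (east=-6, north=-6); C at (east=-6, north=-6).
  B is 1 unit west of C: delta (east=-1, north=+0); B at (east=-7, north=-6).
  A is 3 units east of B: delta (east=+3, north=+0); A at (east=-4, north=-6).
Therefore A relative to D: (east=-4, north=-6).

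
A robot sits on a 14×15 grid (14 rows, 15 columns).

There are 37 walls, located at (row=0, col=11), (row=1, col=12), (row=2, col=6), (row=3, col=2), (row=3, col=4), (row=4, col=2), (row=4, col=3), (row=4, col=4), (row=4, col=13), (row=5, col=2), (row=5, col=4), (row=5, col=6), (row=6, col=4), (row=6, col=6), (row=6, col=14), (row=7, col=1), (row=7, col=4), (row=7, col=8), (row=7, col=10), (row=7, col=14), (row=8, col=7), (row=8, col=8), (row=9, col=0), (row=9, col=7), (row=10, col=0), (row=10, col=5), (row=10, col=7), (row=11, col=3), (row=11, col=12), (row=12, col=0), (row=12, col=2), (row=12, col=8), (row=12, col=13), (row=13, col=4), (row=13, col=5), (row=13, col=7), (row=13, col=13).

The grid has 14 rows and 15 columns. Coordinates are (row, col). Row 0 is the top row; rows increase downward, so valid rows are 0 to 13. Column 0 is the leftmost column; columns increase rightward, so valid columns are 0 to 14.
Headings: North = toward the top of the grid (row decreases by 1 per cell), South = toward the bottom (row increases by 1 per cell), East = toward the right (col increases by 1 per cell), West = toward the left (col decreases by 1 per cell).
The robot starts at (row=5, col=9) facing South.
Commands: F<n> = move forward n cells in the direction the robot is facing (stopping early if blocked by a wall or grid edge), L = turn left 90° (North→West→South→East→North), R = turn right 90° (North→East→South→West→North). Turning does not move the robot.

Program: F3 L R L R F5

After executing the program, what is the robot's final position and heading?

Start: (row=5, col=9), facing South
  F3: move forward 3, now at (row=8, col=9)
  L: turn left, now facing East
  R: turn right, now facing South
  L: turn left, now facing East
  R: turn right, now facing South
  F5: move forward 5, now at (row=13, col=9)
Final: (row=13, col=9), facing South

Answer: Final position: (row=13, col=9), facing South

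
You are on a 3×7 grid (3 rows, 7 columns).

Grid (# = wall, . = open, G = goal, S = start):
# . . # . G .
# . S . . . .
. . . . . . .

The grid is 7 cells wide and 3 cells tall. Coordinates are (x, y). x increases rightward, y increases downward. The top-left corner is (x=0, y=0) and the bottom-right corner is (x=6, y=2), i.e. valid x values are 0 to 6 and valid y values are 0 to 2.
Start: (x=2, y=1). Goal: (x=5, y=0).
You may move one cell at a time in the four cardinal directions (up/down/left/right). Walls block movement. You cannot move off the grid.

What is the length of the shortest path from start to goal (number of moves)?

Answer: Shortest path length: 4

Derivation:
BFS from (x=2, y=1) until reaching (x=5, y=0):
  Distance 0: (x=2, y=1)
  Distance 1: (x=2, y=0), (x=1, y=1), (x=3, y=1), (x=2, y=2)
  Distance 2: (x=1, y=0), (x=4, y=1), (x=1, y=2), (x=3, y=2)
  Distance 3: (x=4, y=0), (x=5, y=1), (x=0, y=2), (x=4, y=2)
  Distance 4: (x=5, y=0), (x=6, y=1), (x=5, y=2)  <- goal reached here
One shortest path (4 moves): (x=2, y=1) -> (x=3, y=1) -> (x=4, y=1) -> (x=5, y=1) -> (x=5, y=0)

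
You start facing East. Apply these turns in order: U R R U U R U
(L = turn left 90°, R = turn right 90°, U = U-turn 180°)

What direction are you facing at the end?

Start: East
  U (U-turn (180°)) -> West
  R (right (90° clockwise)) -> North
  R (right (90° clockwise)) -> East
  U (U-turn (180°)) -> West
  U (U-turn (180°)) -> East
  R (right (90° clockwise)) -> South
  U (U-turn (180°)) -> North
Final: North

Answer: Final heading: North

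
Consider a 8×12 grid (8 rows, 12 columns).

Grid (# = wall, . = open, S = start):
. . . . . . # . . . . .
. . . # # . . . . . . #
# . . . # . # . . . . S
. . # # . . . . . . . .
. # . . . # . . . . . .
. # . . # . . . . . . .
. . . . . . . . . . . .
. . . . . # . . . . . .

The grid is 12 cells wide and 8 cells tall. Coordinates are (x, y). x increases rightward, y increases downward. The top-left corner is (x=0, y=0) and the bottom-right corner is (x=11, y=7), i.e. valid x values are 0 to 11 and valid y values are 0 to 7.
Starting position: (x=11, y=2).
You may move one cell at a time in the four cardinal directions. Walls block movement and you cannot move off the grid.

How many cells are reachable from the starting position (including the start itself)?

BFS flood-fill from (x=11, y=2):
  Distance 0: (x=11, y=2)
  Distance 1: (x=10, y=2), (x=11, y=3)
  Distance 2: (x=10, y=1), (x=9, y=2), (x=10, y=3), (x=11, y=4)
  Distance 3: (x=10, y=0), (x=9, y=1), (x=8, y=2), (x=9, y=3), (x=10, y=4), (x=11, y=5)
  Distance 4: (x=9, y=0), (x=11, y=0), (x=8, y=1), (x=7, y=2), (x=8, y=3), (x=9, y=4), (x=10, y=5), (x=11, y=6)
  Distance 5: (x=8, y=0), (x=7, y=1), (x=7, y=3), (x=8, y=4), (x=9, y=5), (x=10, y=6), (x=11, y=7)
  Distance 6: (x=7, y=0), (x=6, y=1), (x=6, y=3), (x=7, y=4), (x=8, y=5), (x=9, y=6), (x=10, y=7)
  Distance 7: (x=5, y=1), (x=5, y=3), (x=6, y=4), (x=7, y=5), (x=8, y=6), (x=9, y=7)
  Distance 8: (x=5, y=0), (x=5, y=2), (x=4, y=3), (x=6, y=5), (x=7, y=6), (x=8, y=7)
  Distance 9: (x=4, y=0), (x=4, y=4), (x=5, y=5), (x=6, y=6), (x=7, y=7)
  Distance 10: (x=3, y=0), (x=3, y=4), (x=5, y=6), (x=6, y=7)
  Distance 11: (x=2, y=0), (x=2, y=4), (x=3, y=5), (x=4, y=6)
  Distance 12: (x=1, y=0), (x=2, y=1), (x=2, y=5), (x=3, y=6), (x=4, y=7)
  Distance 13: (x=0, y=0), (x=1, y=1), (x=2, y=2), (x=2, y=6), (x=3, y=7)
  Distance 14: (x=0, y=1), (x=1, y=2), (x=3, y=2), (x=1, y=6), (x=2, y=7)
  Distance 15: (x=1, y=3), (x=0, y=6), (x=1, y=7)
  Distance 16: (x=0, y=3), (x=0, y=5), (x=0, y=7)
  Distance 17: (x=0, y=4)
Total reachable: 82 (grid has 82 open cells total)

Answer: Reachable cells: 82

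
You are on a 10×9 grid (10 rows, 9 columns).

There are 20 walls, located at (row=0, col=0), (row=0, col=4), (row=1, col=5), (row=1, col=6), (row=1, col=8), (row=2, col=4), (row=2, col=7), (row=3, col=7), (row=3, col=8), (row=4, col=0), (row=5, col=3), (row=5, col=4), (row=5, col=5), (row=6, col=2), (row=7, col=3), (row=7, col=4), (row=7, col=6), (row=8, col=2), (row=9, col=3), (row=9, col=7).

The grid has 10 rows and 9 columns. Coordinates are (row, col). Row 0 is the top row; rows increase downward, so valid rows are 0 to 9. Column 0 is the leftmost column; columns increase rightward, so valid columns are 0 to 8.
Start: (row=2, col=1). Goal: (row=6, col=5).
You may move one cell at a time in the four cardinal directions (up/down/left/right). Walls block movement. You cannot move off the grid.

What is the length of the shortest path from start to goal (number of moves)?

BFS from (row=2, col=1) until reaching (row=6, col=5):
  Distance 0: (row=2, col=1)
  Distance 1: (row=1, col=1), (row=2, col=0), (row=2, col=2), (row=3, col=1)
  Distance 2: (row=0, col=1), (row=1, col=0), (row=1, col=2), (row=2, col=3), (row=3, col=0), (row=3, col=2), (row=4, col=1)
  Distance 3: (row=0, col=2), (row=1, col=3), (row=3, col=3), (row=4, col=2), (row=5, col=1)
  Distance 4: (row=0, col=3), (row=1, col=4), (row=3, col=4), (row=4, col=3), (row=5, col=0), (row=5, col=2), (row=6, col=1)
  Distance 5: (row=3, col=5), (row=4, col=4), (row=6, col=0), (row=7, col=1)
  Distance 6: (row=2, col=5), (row=3, col=6), (row=4, col=5), (row=7, col=0), (row=7, col=2), (row=8, col=1)
  Distance 7: (row=2, col=6), (row=4, col=6), (row=8, col=0), (row=9, col=1)
  Distance 8: (row=4, col=7), (row=5, col=6), (row=9, col=0), (row=9, col=2)
  Distance 9: (row=4, col=8), (row=5, col=7), (row=6, col=6)
  Distance 10: (row=5, col=8), (row=6, col=5), (row=6, col=7)  <- goal reached here
One shortest path (10 moves): (row=2, col=1) -> (row=2, col=2) -> (row=2, col=3) -> (row=3, col=3) -> (row=3, col=4) -> (row=3, col=5) -> (row=3, col=6) -> (row=4, col=6) -> (row=5, col=6) -> (row=6, col=6) -> (row=6, col=5)

Answer: Shortest path length: 10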